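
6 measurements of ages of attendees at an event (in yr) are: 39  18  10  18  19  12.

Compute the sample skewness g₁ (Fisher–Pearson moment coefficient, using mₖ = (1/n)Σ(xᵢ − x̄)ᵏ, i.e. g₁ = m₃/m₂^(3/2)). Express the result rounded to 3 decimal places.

1.279

x̄ = (39 + 18 + 10 + 18 + 19 + 12) / 6 = 19.3333
deviations (xᵢ − x̄): 19.6667, -1.3333, -9.3333, -1.3333, -0.3333, -7.3333
Σ(xᵢ − x̄)² = 531.3333 ⇒ m₂ = 531.3333/6 = 88.55556
Σ(xᵢ − x̄)³ = 6394.4444 ⇒ m₃ = 6394.4444/6 = 1065.74074
m₂^(3/2) = 88.55556^(1.5) = 833.34286
g₁ = m₃ / m₂^(3/2) = 1065.74074 / 833.34286 ≈ 1.279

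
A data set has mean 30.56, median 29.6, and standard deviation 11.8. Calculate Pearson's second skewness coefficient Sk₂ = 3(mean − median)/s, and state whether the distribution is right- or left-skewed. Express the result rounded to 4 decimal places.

0.2441, right-skewed

Sk₂ = 3(30.56 − 29.6) / 11.8 = 3 × 0.9600 / 11.8
    = 2.8800 / 11.8 ≈ 0.2441
Sk₂ > 0 ⇒ mean > median ⇒ right-skewed (positive skew).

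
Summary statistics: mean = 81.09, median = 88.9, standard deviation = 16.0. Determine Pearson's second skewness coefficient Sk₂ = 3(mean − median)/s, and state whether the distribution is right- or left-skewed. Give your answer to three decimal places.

-1.464, left-skewed

Sk₂ = 3(81.09 − 88.9) / 16.0 = 3 × -7.8100 / 16.0
    = -23.4300 / 16.0 ≈ -1.464
Sk₂ < 0 ⇒ mean < median ⇒ left-skewed (negative skew).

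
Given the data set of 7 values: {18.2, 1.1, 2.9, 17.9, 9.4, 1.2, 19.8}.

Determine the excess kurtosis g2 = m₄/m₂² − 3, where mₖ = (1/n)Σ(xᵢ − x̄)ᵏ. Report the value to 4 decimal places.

x̄ = 10.0714
Σ(xᵢ − x̄)² = 433.0743 ⇒ m₂ = 61.86776
Σ(xᵢ − x̄)⁴ = 32396.7746 ⇒ m₄ = 4628.11066
m₂² = 3827.61912
g2 = m₄/m₂² − 3 = 1.20914 − 3 ≈ -1.7909

-1.7909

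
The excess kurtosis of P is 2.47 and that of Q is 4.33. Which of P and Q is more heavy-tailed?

Higher excess kurtosis ⇒ heavier tails relative to the normal distribution.
2.47 vs 4.33: the larger is 4.33, so Q has heavier tails.

Q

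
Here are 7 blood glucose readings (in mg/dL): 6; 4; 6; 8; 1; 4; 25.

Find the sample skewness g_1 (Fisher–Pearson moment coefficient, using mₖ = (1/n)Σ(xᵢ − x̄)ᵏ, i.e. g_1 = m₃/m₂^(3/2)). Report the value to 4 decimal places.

x̄ = (6 + 4 + 6 + 8 + 1 + 4 + 25) / 7 = 7.7143
deviations (xᵢ − x̄): -1.7143, -3.7143, -1.7143, 0.2857, -6.7143, -3.7143, 17.2857
Σ(xᵢ − x̄)² = 377.4286 ⇒ m₂ = 377.4286/7 = 53.91837
Σ(xᵢ − x̄)³ = 4749.6735 ⇒ m₃ = 4749.6735/7 = 678.52478
m₂^(3/2) = 53.91837^(1.5) = 395.91787
g_1 = m₃ / m₂^(3/2) = 678.52478 / 395.91787 ≈ 1.7138

1.7138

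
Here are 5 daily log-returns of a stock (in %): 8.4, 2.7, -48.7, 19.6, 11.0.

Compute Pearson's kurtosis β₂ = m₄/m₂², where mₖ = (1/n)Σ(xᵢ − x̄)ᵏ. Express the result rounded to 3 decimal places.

x̄ = -1.4000
Σ(xᵢ − x̄)² = 2944.9000 ⇒ m₂ = 588.98000
Σ(xᵢ − x̄)⁴ = 5233095.9394 ⇒ m₄ = 1046619.18788
m₂² = 346897.44040
β₂ = m₄/m₂² = 1046619.18788 / 346897.44040 ≈ 3.017

3.017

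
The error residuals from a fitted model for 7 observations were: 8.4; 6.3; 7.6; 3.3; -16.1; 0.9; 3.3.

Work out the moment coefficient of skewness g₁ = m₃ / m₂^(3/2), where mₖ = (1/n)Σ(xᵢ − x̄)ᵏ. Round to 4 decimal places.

-1.6286

x̄ = (8.4 + 6.3 + 7.6 + 3.3 - 16.1 + 0.9 + 3.3) / 7 = 1.9571
deviations (xᵢ − x̄): 6.4429, 4.3429, 5.6429, 1.3429, -18.0571, -1.0571, 1.3429
Σ(xᵢ − x̄)² = 422.9971 ⇒ m₂ = 422.9971/7 = 60.42816
Σ(xᵢ − x̄)³ = -5355.0251 ⇒ m₃ = -5355.0251/7 = -765.00359
m₂^(3/2) = 60.42816^(1.5) = 469.74167
g₁ = m₃ / m₂^(3/2) = -765.00359 / 469.74167 ≈ -1.6286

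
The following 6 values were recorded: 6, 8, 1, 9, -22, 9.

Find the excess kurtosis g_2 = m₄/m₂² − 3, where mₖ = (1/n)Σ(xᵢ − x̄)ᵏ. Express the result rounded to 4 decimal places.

x̄ = 1.8333
Σ(xᵢ − x̄)² = 726.8333 ⇒ m₂ = 121.13889
Σ(xᵢ − x̄)⁴ = 329679.4861 ⇒ m₄ = 54946.58102
m₂² = 14674.63040
g_2 = m₄/m₂² − 3 = 3.74432 − 3 ≈ 0.7443

0.7443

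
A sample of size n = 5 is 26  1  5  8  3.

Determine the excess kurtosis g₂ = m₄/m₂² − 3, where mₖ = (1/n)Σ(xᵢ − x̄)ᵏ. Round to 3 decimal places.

-0.072

x̄ = 8.6000
Σ(xᵢ − x̄)² = 405.2000 ⇒ m₂ = 81.04000
Σ(xᵢ − x̄)⁴ = 96151.3760 ⇒ m₄ = 19230.27520
m₂² = 6567.48160
g₂ = m₄/m₂² − 3 = 2.92810 − 3 ≈ -0.072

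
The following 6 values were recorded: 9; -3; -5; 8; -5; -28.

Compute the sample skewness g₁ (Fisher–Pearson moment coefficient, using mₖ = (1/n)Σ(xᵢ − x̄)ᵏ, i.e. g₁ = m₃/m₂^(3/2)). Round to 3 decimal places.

x̄ = (9 - 3 - 5 + 8 - 5 - 28) / 6 = -4.0000
deviations (xᵢ − x̄): 13.0000, 1.0000, -1.0000, 12.0000, -1.0000, -24.0000
Σ(xᵢ − x̄)² = 892.0000 ⇒ m₂ = 892.0000/6 = 148.66667
Σ(xᵢ − x̄)³ = -9900.0000 ⇒ m₃ = -9900.0000/6 = -1650.00000
m₂^(3/2) = 148.66667^(1.5) = 1812.67692
g₁ = m₃ / m₂^(3/2) = -1650.00000 / 1812.67692 ≈ -0.910

-0.910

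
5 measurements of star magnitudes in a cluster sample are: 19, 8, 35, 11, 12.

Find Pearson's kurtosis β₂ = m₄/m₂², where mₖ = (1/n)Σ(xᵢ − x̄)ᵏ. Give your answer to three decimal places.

x̄ = 17.0000
Σ(xᵢ − x̄)² = 470.0000 ⇒ m₂ = 94.00000
Σ(xᵢ − x̄)⁴ = 113474.0000 ⇒ m₄ = 22694.80000
m₂² = 8836.00000
β₂ = m₄/m₂² = 22694.80000 / 8836.00000 ≈ 2.568

2.568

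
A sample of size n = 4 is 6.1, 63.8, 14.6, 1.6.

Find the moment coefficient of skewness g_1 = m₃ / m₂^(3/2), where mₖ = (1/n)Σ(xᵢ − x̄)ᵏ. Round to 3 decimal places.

1.037

x̄ = (6.1 + 63.8 + 14.6 + 1.6) / 4 = 21.5250
deviations (xᵢ − x̄): -15.4250, 42.2750, -6.9250, -19.9250
Σ(xᵢ − x̄)² = 2470.0675 ⇒ m₂ = 2470.0675/4 = 617.51687
Σ(xᵢ − x̄)³ = 63640.3399 ⇒ m₃ = 63640.3399/4 = 15910.08497
m₂^(3/2) = 617.51687^(1.5) = 15345.22445
g_1 = m₃ / m₂^(3/2) = 15910.08497 / 15345.22445 ≈ 1.037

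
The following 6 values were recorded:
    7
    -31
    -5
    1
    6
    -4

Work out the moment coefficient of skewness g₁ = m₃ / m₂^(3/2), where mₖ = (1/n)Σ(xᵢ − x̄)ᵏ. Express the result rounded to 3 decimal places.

x̄ = (7 - 31 - 5 + 1 + 6 - 4) / 6 = -4.3333
deviations (xᵢ − x̄): 11.3333, -26.6667, -0.6667, 5.3333, 10.3333, 0.3333
Σ(xᵢ − x̄)² = 975.3333 ⇒ m₂ = 975.3333/6 = 162.55556
Σ(xᵢ − x̄)³ = -16252.4444 ⇒ m₃ = -16252.4444/6 = -2708.74074
m₂^(3/2) = 162.55556^(1.5) = 2072.53906
g₁ = m₃ / m₂^(3/2) = -2708.74074 / 2072.53906 ≈ -1.307

-1.307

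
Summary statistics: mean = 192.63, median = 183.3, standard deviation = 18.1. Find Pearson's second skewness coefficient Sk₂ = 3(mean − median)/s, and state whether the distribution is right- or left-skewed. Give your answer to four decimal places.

1.5464, right-skewed

Sk₂ = 3(192.63 − 183.3) / 18.1 = 3 × 9.3300 / 18.1
    = 27.9900 / 18.1 ≈ 1.5464
Sk₂ > 0 ⇒ mean > median ⇒ right-skewed (positive skew).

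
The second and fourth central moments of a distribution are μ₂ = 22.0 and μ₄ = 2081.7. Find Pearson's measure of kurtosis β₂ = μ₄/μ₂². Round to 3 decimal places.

μ₂² = 22.0² = 484.00000
μ₄/μ₂² = 2081.7 / 484.00000 = 4.30103
β₂ ≈ 4.301

4.301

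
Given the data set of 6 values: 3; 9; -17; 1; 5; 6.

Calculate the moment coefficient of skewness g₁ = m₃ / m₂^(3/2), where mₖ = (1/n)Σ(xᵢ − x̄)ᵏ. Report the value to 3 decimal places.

-1.452

x̄ = (3 + 9 - 17 + 1 + 5 + 6) / 6 = 1.1667
deviations (xᵢ − x̄): 1.8333, 7.8333, -18.1667, -0.1667, 3.8333, 4.8333
Σ(xᵢ − x̄)² = 432.8333 ⇒ m₂ = 432.8333/6 = 72.13889
Σ(xᵢ − x̄)³ = -5339.4444 ⇒ m₃ = -5339.4444/6 = -889.90741
m₂^(3/2) = 72.13889^(1.5) = 612.70888
g₁ = m₃ / m₂^(3/2) = -889.90741 / 612.70888 ≈ -1.452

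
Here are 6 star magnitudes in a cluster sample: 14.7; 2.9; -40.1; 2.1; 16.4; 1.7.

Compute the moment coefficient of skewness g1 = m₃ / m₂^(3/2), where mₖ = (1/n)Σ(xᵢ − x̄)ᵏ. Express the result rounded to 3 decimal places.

x̄ = (14.7 + 2.9 - 40.1 + 2.1 + 16.4 + 1.7) / 6 = -0.3833
deviations (xᵢ − x̄): 15.0833, 3.2833, -39.7167, 2.4833, 16.7833, 2.0833
Σ(xᵢ − x̄)² = 2107.8883 ⇒ m₂ = 2107.8883/6 = 351.31472
Σ(xᵢ − x̄)³ = -54430.7614 ⇒ m₃ = -54430.7614/6 = -9071.79357
m₂^(3/2) = 351.31472^(1.5) = 6584.82935
g1 = m₃ / m₂^(3/2) = -9071.79357 / 6584.82935 ≈ -1.378

-1.378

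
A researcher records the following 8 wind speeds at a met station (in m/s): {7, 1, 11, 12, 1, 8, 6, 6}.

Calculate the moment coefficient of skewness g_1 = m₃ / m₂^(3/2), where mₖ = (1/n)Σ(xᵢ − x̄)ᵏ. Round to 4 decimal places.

x̄ = (7 + 1 + 11 + 12 + 1 + 8 + 6 + 6) / 8 = 6.5000
deviations (xᵢ − x̄): 0.5000, -5.5000, 4.5000, 5.5000, -5.5000, 1.5000, -0.5000, -0.5000
Σ(xᵢ − x̄)² = 114.0000 ⇒ m₂ = 114.0000/8 = 14.25000
Σ(xᵢ − x̄)³ = -72.0000 ⇒ m₃ = -72.0000/8 = -9.00000
m₂^(3/2) = 14.25000^(1.5) = 53.79257
g_1 = m₃ / m₂^(3/2) = -9.00000 / 53.79257 ≈ -0.1673

-0.1673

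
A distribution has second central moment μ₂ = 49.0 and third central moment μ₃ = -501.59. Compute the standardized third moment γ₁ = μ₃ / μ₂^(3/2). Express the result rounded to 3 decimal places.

-1.462

σ = √μ₂ = √49.0 = 7.00000
σ³ = μ₂^(3/2) = 343.00000
γ₁ = μ₃/σ³ = -501.59 / 343.00000 ≈ -1.462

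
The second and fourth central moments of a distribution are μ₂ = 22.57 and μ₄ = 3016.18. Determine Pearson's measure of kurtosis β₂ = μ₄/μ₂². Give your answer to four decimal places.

μ₂² = 22.57² = 509.40490
μ₄/μ₂² = 3016.18 / 509.40490 = 5.92099
β₂ ≈ 5.9210

5.9210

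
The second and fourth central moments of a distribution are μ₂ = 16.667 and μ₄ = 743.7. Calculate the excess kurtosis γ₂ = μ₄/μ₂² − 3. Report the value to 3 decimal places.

μ₂² = 16.667² = 277.78889
μ₄/μ₂² = 743.7 / 277.78889 = 2.67721
γ₂ = 2.67721 − 3 ≈ -0.323

-0.323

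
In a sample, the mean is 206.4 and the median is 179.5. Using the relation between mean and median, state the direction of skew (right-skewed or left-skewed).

right-skewed

mean − median = 206.4 − 179.5 = 26.9
mean > median ⇒ the longer tail is on the right ⇒ right-skewed (positively skewed).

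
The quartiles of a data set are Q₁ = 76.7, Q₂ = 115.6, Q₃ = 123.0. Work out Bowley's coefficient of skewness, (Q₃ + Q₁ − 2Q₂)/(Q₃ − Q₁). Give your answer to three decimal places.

-0.680

numerator: Q₃ + Q₁ − 2Q₂ = 123.0 + 76.7 − 2×115.6 = -31.5000
denominator: Q₃ − Q₁ = 123.0 − 76.7 = 46.3000
Bowley skewness = -31.5000 / 46.3000 ≈ -0.680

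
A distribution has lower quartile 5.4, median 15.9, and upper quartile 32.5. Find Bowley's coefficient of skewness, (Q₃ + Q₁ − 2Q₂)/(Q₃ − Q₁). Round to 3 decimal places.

0.225

numerator: Q₃ + Q₁ − 2Q₂ = 32.5 + 5.4 − 2×15.9 = 6.1000
denominator: Q₃ − Q₁ = 32.5 − 5.4 = 27.1000
Bowley skewness = 6.1000 / 27.1000 ≈ 0.225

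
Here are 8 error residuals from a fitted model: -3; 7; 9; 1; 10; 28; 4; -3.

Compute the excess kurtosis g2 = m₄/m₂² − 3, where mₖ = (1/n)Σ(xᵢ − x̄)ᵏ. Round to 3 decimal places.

0.731

x̄ = 6.6250
Σ(xᵢ − x̄)² = 697.8750 ⇒ m₂ = 87.23438
Σ(xᵢ − x̄)⁴ = 227123.8066 ⇒ m₄ = 28390.47583
m₂² = 7609.83618
g2 = m₄/m₂² − 3 = 3.73076 − 3 ≈ 0.731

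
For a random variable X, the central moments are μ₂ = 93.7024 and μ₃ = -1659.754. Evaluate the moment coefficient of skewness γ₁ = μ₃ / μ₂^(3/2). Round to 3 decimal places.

σ = √μ₂ = √93.7024 = 9.68000
σ³ = μ₂^(3/2) = 907.03923
γ₁ = μ₃/σ³ = -1659.754 / 907.03923 ≈ -1.830

-1.830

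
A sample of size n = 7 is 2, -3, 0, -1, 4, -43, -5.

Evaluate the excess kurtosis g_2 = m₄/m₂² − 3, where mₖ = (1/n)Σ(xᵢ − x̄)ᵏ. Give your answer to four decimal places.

x̄ = -6.5714
Σ(xᵢ − x̄)² = 1601.7143 ⇒ m₂ = 228.81633
Σ(xᵢ − x̄)⁴ = 1781921.4344 ⇒ m₄ = 254560.20491
m₂² = 52356.91129
g_2 = m₄/m₂² − 3 = 4.86202 − 3 ≈ 1.8620

1.8620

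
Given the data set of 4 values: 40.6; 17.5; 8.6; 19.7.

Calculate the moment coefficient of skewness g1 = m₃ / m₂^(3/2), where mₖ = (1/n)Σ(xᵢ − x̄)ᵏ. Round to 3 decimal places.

x̄ = (40.6 + 17.5 + 8.6 + 19.7) / 4 = 21.6000
deviations (xᵢ − x̄): 19.0000, -4.1000, -13.0000, -1.9000
Σ(xᵢ − x̄)² = 550.4200 ⇒ m₂ = 550.4200/4 = 137.60500
Σ(xᵢ − x̄)³ = 4586.2200 ⇒ m₃ = 4586.2200/4 = 1146.55500
m₂^(3/2) = 137.60500^(1.5) = 1614.17762
g1 = m₃ / m₂^(3/2) = 1146.55500 / 1614.17762 ≈ 0.710

0.710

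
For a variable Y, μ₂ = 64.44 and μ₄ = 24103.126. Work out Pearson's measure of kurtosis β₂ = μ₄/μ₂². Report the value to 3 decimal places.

5.804

μ₂² = 64.44² = 4152.51360
μ₄/μ₂² = 24103.126 / 4152.51360 = 5.80447
β₂ ≈ 5.804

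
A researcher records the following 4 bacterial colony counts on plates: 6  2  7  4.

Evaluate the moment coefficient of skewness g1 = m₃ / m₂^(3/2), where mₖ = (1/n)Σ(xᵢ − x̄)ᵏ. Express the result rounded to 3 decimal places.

x̄ = (6 + 2 + 7 + 4) / 4 = 4.7500
deviations (xᵢ − x̄): 1.2500, -2.7500, 2.2500, -0.7500
Σ(xᵢ − x̄)² = 14.7500 ⇒ m₂ = 14.7500/4 = 3.68750
Σ(xᵢ − x̄)³ = -7.8750 ⇒ m₃ = -7.8750/4 = -1.96875
m₂^(3/2) = 3.68750^(1.5) = 7.08106
g1 = m₃ / m₂^(3/2) = -1.96875 / 7.08106 ≈ -0.278

-0.278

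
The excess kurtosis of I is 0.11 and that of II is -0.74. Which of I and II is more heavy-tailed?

I

Higher excess kurtosis ⇒ heavier tails relative to the normal distribution.
0.11 vs -0.74: the larger is 0.11, so I has heavier tails. (I is leptokurtic — heavier-than-normal tails; the other is platykurtic.)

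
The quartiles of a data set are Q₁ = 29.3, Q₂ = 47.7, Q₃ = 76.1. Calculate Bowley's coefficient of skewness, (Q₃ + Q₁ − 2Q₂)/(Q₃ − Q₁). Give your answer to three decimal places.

0.214

numerator: Q₃ + Q₁ − 2Q₂ = 76.1 + 29.3 − 2×47.7 = 10.0000
denominator: Q₃ − Q₁ = 76.1 − 29.3 = 46.8000
Bowley skewness = 10.0000 / 46.8000 ≈ 0.214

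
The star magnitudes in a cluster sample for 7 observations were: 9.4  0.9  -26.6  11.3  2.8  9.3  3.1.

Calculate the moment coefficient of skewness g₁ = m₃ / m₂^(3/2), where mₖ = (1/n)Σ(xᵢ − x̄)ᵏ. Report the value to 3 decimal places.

-1.652

x̄ = (9.4 + 0.9 - 26.6 + 11.3 + 2.8 + 9.3 + 3.1) / 7 = 1.4571
deviations (xᵢ − x̄): 7.9429, -0.5571, -28.0571, 9.8429, 1.3429, 7.8429, 1.6429
Σ(xᵢ − x̄)² = 1013.4971 ⇒ m₂ = 1013.4971/7 = 144.78531
Σ(xᵢ − x̄)³ = -20142.8737 ⇒ m₃ = -20142.8737/7 = -2877.55338
m₂^(3/2) = 144.78531^(1.5) = 1742.15476
g₁ = m₃ / m₂^(3/2) = -2877.55338 / 1742.15476 ≈ -1.652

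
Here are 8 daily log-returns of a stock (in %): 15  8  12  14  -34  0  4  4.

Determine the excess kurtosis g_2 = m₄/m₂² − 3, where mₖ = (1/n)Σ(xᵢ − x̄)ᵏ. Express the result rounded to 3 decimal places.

x̄ = 2.8750
Σ(xᵢ − x̄)² = 1750.8750 ⇒ m₂ = 218.85938
Σ(xᵢ − x̄)⁴ = 1893588.6504 ⇒ m₄ = 236698.58130
m₂² = 47899.42603
g_2 = m₄/m₂² − 3 = 4.94157 − 3 ≈ 1.942

1.942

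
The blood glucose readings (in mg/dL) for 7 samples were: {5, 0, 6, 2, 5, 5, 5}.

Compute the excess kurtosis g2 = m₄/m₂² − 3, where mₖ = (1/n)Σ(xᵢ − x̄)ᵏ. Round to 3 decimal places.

-0.393

x̄ = 4.0000
Σ(xᵢ − x̄)² = 28.0000 ⇒ m₂ = 4.00000
Σ(xᵢ − x̄)⁴ = 292.0000 ⇒ m₄ = 41.71429
m₂² = 16.00000
g2 = m₄/m₂² − 3 = 2.60714 − 3 ≈ -0.393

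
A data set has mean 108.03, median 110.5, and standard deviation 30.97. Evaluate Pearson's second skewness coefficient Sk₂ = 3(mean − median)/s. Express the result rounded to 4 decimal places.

Sk₂ = 3(108.03 − 110.5) / 30.97 = 3 × -2.4700 / 30.97
    = -7.4100 / 30.97 ≈ -0.2393

-0.2393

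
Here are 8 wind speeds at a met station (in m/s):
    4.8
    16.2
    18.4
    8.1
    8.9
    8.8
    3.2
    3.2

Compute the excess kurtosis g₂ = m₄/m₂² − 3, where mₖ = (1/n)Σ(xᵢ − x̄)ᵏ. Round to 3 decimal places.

x̄ = 8.9500
Σ(xᵢ − x̄)² = 225.9600 ⇒ m₂ = 28.24500
Σ(xᵢ − x̄)⁴ = 13221.1477 ⇒ m₄ = 1652.64347
m₂² = 797.78002
g₂ = m₄/m₂² − 3 = 2.07155 − 3 ≈ -0.928

-0.928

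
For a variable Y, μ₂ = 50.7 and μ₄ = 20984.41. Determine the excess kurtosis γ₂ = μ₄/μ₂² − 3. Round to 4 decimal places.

μ₂² = 50.7² = 2570.49000
μ₄/μ₂² = 20984.41 / 2570.49000 = 8.16358
γ₂ = 8.16358 − 3 ≈ 5.1636

5.1636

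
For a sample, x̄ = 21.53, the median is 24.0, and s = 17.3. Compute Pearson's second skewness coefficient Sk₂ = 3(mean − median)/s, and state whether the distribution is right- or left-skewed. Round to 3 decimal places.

Sk₂ = 3(21.53 − 24.0) / 17.3 = 3 × -2.4700 / 17.3
    = -7.4100 / 17.3 ≈ -0.428
Sk₂ < 0 ⇒ mean < median ⇒ left-skewed (negative skew).

-0.428, left-skewed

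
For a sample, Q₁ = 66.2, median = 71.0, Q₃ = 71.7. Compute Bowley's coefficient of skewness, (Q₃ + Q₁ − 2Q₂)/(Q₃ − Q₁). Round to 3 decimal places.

numerator: Q₃ + Q₁ − 2Q₂ = 71.7 + 66.2 − 2×71.0 = -4.1000
denominator: Q₃ − Q₁ = 71.7 − 66.2 = 5.5000
Bowley skewness = -4.1000 / 5.5000 ≈ -0.745

-0.745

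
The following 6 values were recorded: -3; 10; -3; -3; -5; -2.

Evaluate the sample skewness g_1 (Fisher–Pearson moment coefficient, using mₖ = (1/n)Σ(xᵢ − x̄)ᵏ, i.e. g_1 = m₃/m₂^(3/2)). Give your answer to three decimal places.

x̄ = (-3 + 10 - 3 - 3 - 5 - 2) / 6 = -1.0000
deviations (xᵢ − x̄): -2.0000, 11.0000, -2.0000, -2.0000, -4.0000, -1.0000
Σ(xᵢ − x̄)² = 150.0000 ⇒ m₂ = 150.0000/6 = 25.00000
Σ(xᵢ − x̄)³ = 1242.0000 ⇒ m₃ = 1242.0000/6 = 207.00000
m₂^(3/2) = 25.00000^(1.5) = 125.00000
g_1 = m₃ / m₂^(3/2) = 207.00000 / 125.00000 ≈ 1.656

1.656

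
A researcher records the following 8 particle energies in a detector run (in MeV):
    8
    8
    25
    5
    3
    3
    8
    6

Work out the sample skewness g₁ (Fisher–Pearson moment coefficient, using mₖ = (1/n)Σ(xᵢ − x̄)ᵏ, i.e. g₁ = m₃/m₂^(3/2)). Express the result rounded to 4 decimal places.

1.8731

x̄ = (8 + 8 + 25 + 5 + 3 + 3 + 8 + 6) / 8 = 8.2500
deviations (xᵢ − x̄): -0.2500, -0.2500, 16.7500, -3.2500, -5.2500, -5.2500, -0.2500, -2.2500
Σ(xᵢ − x̄)² = 351.5000 ⇒ m₂ = 351.5000/8 = 43.93750
Σ(xᵢ − x̄)³ = 4364.2500 ⇒ m₃ = 4364.2500/8 = 545.53125
m₂^(3/2) = 43.93750^(1.5) = 291.24134
g₁ = m₃ / m₂^(3/2) = 545.53125 / 291.24134 ≈ 1.8731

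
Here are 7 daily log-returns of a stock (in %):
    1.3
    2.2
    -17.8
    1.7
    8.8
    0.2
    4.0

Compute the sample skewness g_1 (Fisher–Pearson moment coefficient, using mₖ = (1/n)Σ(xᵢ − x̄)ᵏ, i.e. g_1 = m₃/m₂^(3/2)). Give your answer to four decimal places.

-1.5226

x̄ = (1.3 + 2.2 - 17.8 + 1.7 + 8.8 + 0.2 + 4.0) / 7 = 0.0571
deviations (xᵢ − x̄): 1.2429, 2.1429, -17.8571, 1.6429, 8.7429, 0.1429, 3.9429
Σ(xᵢ − x̄)² = 419.7171 ⇒ m₂ = 419.7171/7 = 59.95959
Σ(xᵢ − x̄)³ = -4948.4668 ⇒ m₃ = -4948.4668/7 = -706.92383
m₂^(3/2) = 59.95959^(1.5) = 464.28858
g_1 = m₃ / m₂^(3/2) = -706.92383 / 464.28858 ≈ -1.5226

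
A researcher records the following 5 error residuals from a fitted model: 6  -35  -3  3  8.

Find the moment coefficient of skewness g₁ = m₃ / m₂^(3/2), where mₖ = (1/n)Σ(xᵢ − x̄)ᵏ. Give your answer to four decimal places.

-1.3063

x̄ = (6 - 35 - 3 + 3 + 8) / 5 = -4.2000
deviations (xᵢ − x̄): 10.2000, -30.8000, 1.2000, 7.2000, 12.2000
Σ(xᵢ − x̄)² = 1254.8000 ⇒ m₂ = 1254.8000/5 = 250.96000
Σ(xᵢ − x̄)³ = -25966.0800 ⇒ m₃ = -25966.0800/5 = -5193.21600
m₂^(3/2) = 250.96000^(1.5) = 3975.63732
g₁ = m₃ / m₂^(3/2) = -5193.21600 / 3975.63732 ≈ -1.3063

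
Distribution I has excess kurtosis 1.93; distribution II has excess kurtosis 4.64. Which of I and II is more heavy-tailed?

II

Higher excess kurtosis ⇒ heavier tails relative to the normal distribution.
1.93 vs 4.64: the larger is 4.64, so II has heavier tails.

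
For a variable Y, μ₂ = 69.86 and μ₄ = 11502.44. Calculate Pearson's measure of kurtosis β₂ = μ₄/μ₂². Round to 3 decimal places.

2.357

μ₂² = 69.86² = 4880.41960
μ₄/μ₂² = 11502.44 / 4880.41960 = 2.35685
β₂ ≈ 2.357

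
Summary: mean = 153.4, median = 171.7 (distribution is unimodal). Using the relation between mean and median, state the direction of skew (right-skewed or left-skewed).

left-skewed

mean − median = 153.4 − 171.7 = -18.3
mean < median ⇒ the longer tail is on the left ⇒ left-skewed (negatively skewed).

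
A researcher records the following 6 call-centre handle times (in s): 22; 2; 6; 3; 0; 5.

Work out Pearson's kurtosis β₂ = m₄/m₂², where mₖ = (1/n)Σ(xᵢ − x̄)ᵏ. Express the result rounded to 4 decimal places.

x̄ = 6.3333
Σ(xᵢ − x̄)² = 317.3333 ⇒ m₂ = 52.88889
Σ(xᵢ − x̄)⁴ = 62331.1111 ⇒ m₄ = 10388.51852
m₂² = 2797.23457
β₂ = m₄/m₂² = 10388.51852 / 2797.23457 ≈ 3.7139

3.7139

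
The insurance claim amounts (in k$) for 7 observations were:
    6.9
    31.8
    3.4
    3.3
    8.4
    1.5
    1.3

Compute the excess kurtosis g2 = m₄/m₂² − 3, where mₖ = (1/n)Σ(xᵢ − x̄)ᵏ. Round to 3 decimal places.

1.614

x̄ = 8.0857
Σ(xᵢ − x̄)² = 698.1486 ⇒ m₂ = 99.73551
Σ(xᵢ − x̄)⁴ = 321266.9569 ⇒ m₄ = 45895.27956
m₂² = 9947.17200
g2 = m₄/m₂² − 3 = 4.61390 − 3 ≈ 1.614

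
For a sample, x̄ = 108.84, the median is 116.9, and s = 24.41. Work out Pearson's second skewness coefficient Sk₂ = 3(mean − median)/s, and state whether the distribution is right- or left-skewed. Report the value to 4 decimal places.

-0.9906, left-skewed

Sk₂ = 3(108.84 − 116.9) / 24.41 = 3 × -8.0600 / 24.41
    = -24.1800 / 24.41 ≈ -0.9906
Sk₂ < 0 ⇒ mean < median ⇒ left-skewed (negative skew).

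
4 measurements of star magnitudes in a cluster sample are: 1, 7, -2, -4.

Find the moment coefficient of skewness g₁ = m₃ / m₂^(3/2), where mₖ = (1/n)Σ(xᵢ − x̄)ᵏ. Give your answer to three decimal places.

x̄ = (1 + 7 - 2 - 4) / 4 = 0.5000
deviations (xᵢ − x̄): 0.5000, 6.5000, -2.5000, -4.5000
Σ(xᵢ − x̄)² = 69.0000 ⇒ m₂ = 69.0000/4 = 17.25000
Σ(xᵢ − x̄)³ = 168.0000 ⇒ m₃ = 168.0000/4 = 42.00000
m₂^(3/2) = 17.25000^(1.5) = 71.64463
g₁ = m₃ / m₂^(3/2) = 42.00000 / 71.64463 ≈ 0.586

0.586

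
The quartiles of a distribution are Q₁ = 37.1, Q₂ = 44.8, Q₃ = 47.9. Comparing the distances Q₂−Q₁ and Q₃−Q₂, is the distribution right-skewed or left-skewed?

left-skewed

Q₂ − Q₁ = 7.7;  Q₃ − Q₂ = 3.1
Q₂ − Q₁ > Q₃ − Q₂ ⇒ the lower half is more spread out ⇒ left-skewed.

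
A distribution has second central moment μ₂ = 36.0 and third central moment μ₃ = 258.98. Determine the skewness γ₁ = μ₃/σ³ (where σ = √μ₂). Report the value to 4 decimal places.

σ = √μ₂ = √36.0 = 6.00000
σ³ = μ₂^(3/2) = 216.00000
γ₁ = μ₃/σ³ = 258.98 / 216.00000 ≈ 1.1990

1.1990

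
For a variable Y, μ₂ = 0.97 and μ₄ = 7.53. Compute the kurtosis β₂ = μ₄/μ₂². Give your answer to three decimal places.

μ₂² = 0.97² = 0.94090
μ₄/μ₂² = 7.53 / 0.94090 = 8.00298
β₂ ≈ 8.003

8.003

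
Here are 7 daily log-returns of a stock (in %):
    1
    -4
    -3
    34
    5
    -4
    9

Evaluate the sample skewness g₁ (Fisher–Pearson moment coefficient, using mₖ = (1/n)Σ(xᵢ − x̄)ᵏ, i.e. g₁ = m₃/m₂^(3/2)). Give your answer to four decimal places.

x̄ = (1 - 4 - 3 + 34 + 5 - 4 + 9) / 7 = 5.4286
deviations (xᵢ − x̄): -4.4286, -9.4286, -8.4286, 28.5714, -0.4286, -9.4286, 3.5714
Σ(xᵢ − x̄)² = 1097.7143 ⇒ m₂ = 1097.7143/7 = 156.81633
Σ(xᵢ − x̄)³ = 21007.1020 ⇒ m₃ = 21007.1020/7 = 3001.01458
m₂^(3/2) = 156.81633^(1.5) = 1963.75324
g₁ = m₃ / m₂^(3/2) = 3001.01458 / 1963.75324 ≈ 1.5282

1.5282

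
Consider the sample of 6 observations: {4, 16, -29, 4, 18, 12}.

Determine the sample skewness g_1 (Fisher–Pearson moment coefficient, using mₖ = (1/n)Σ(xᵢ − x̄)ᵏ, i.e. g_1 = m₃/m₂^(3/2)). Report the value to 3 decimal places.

x̄ = (4 + 16 - 29 + 4 + 18 + 12) / 6 = 4.1667
deviations (xᵢ − x̄): -0.1667, 11.8333, -33.1667, -0.1667, 13.8333, 7.8333
Σ(xᵢ − x̄)² = 1492.8333 ⇒ m₂ = 1492.8333/6 = 248.80556
Σ(xᵢ − x̄)³ = -31699.4444 ⇒ m₃ = -31699.4444/6 = -5283.24074
m₂^(3/2) = 248.80556^(1.5) = 3924.55220
g_1 = m₃ / m₂^(3/2) = -5283.24074 / 3924.55220 ≈ -1.346

-1.346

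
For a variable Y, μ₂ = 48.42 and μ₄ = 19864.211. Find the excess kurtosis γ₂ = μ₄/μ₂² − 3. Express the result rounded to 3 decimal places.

5.473

μ₂² = 48.42² = 2344.49640
μ₄/μ₂² = 19864.211 / 2344.49640 = 8.47270
γ₂ = 8.47270 − 3 ≈ 5.473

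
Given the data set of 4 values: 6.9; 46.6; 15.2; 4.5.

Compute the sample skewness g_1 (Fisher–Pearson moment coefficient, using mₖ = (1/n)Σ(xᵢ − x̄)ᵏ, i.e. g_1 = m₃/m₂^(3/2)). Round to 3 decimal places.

x̄ = (6.9 + 46.6 + 15.2 + 4.5) / 4 = 18.3000
deviations (xᵢ − x̄): -11.4000, 28.3000, -3.1000, -13.8000
Σ(xᵢ − x̄)² = 1130.9000 ⇒ m₂ = 1130.9000/4 = 282.72500
Σ(xᵢ − x̄)³ = 18525.7800 ⇒ m₃ = 18525.7800/4 = 4631.44500
m₂^(3/2) = 282.72500^(1.5) = 4753.85925
g_1 = m₃ / m₂^(3/2) = 4631.44500 / 4753.85925 ≈ 0.974

0.974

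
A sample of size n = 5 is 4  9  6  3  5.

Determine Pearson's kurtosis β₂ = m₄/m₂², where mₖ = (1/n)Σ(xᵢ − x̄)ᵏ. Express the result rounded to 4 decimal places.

x̄ = 5.4000
Σ(xᵢ − x̄)² = 21.2000 ⇒ m₂ = 4.24000
Σ(xᵢ − x̄)⁴ = 205.1360 ⇒ m₄ = 41.02720
m₂² = 17.97760
β₂ = m₄/m₂² = 41.02720 / 17.97760 ≈ 2.2821

2.2821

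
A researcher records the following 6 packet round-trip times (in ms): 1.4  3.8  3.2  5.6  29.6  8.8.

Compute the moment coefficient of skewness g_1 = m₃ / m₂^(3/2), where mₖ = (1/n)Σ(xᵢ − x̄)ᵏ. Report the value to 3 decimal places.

x̄ = (1.4 + 3.8 + 3.2 + 5.6 + 29.6 + 8.8) / 6 = 8.7333
deviations (xᵢ − x̄): -7.3333, -4.9333, -5.5333, -3.1333, 20.8667, 0.0667
Σ(xᵢ − x̄)² = 553.9733 ⇒ m₂ = 553.9733/6 = 92.32889
Σ(xᵢ − x̄)³ = 8371.1004 ⇒ m₃ = 8371.1004/6 = 1395.18341
m₂^(3/2) = 92.32889^(1.5) = 887.16911
g_1 = m₃ / m₂^(3/2) = 1395.18341 / 887.16911 ≈ 1.573

1.573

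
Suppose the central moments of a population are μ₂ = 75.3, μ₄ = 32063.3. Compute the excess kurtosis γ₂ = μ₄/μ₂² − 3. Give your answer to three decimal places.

μ₂² = 75.3² = 5670.09000
μ₄/μ₂² = 32063.3 / 5670.09000 = 5.65481
γ₂ = 5.65481 − 3 ≈ 2.655

2.655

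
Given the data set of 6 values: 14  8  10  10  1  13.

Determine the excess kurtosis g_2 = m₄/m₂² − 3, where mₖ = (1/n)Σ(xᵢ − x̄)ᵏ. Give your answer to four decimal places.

-0.1454

x̄ = 9.3333
Σ(xᵢ − x̄)² = 107.3333 ⇒ m₂ = 17.88889
Σ(xᵢ − x̄)⁴ = 5481.1111 ⇒ m₄ = 913.51852
m₂² = 320.01235
g_2 = m₄/m₂² − 3 = 2.85464 − 3 ≈ -0.1454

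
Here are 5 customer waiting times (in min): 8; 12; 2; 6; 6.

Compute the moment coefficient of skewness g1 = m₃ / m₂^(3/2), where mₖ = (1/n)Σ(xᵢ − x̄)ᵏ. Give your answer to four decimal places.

x̄ = (8 + 12 + 2 + 6 + 6) / 5 = 6.8000
deviations (xᵢ − x̄): 1.2000, 5.2000, -4.8000, -0.8000, -0.8000
Σ(xᵢ − x̄)² = 52.8000 ⇒ m₂ = 52.8000/5 = 10.56000
Σ(xᵢ − x̄)³ = 30.7200 ⇒ m₃ = 30.7200/5 = 6.14400
m₂^(3/2) = 10.56000^(1.5) = 34.31594
g1 = m₃ / m₂^(3/2) = 6.14400 / 34.31594 ≈ 0.1790

0.1790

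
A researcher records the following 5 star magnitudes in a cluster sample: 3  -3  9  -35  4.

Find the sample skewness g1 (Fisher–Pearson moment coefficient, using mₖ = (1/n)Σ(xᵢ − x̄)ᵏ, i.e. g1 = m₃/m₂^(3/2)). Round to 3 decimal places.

-1.288

x̄ = (3 - 3 + 9 - 35 + 4) / 5 = -4.4000
deviations (xᵢ − x̄): 7.4000, 1.4000, 13.4000, -30.6000, 8.4000
Σ(xᵢ − x̄)² = 1243.2000 ⇒ m₂ = 1243.2000/5 = 248.64000
Σ(xᵢ − x̄)³ = -25245.8400 ⇒ m₃ = -25245.8400/5 = -5049.16800
m₂^(3/2) = 248.64000^(1.5) = 3920.63575
g1 = m₃ / m₂^(3/2) = -5049.16800 / 3920.63575 ≈ -1.288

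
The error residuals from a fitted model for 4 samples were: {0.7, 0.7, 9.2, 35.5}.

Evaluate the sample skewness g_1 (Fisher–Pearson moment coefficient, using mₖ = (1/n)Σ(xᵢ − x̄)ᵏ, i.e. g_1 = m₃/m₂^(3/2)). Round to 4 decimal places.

0.9662

x̄ = (0.7 + 0.7 + 9.2 + 35.5) / 4 = 11.5250
deviations (xᵢ − x̄): -10.8250, -10.8250, -2.3250, 23.9750
Σ(xᵢ − x̄)² = 814.5675 ⇒ m₂ = 814.5675/4 = 203.64188
Σ(xᵢ − x̄)³ = 11231.3164 ⇒ m₃ = 11231.3164/4 = 2807.82909
m₂^(3/2) = 203.64188^(1.5) = 2906.03359
g_1 = m₃ / m₂^(3/2) = 2807.82909 / 2906.03359 ≈ 0.9662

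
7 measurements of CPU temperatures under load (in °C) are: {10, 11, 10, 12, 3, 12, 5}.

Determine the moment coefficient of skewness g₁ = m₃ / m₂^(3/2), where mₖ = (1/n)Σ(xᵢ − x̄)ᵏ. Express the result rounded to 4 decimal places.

x̄ = (10 + 11 + 10 + 12 + 3 + 12 + 5) / 7 = 9.0000
deviations (xᵢ − x̄): 1.0000, 2.0000, 1.0000, 3.0000, -6.0000, 3.0000, -4.0000
Σ(xᵢ − x̄)² = 76.0000 ⇒ m₂ = 76.0000/7 = 10.85714
Σ(xᵢ − x̄)³ = -216.0000 ⇒ m₃ = -216.0000/7 = -30.85714
m₂^(3/2) = 10.85714^(1.5) = 35.77448
g₁ = m₃ / m₂^(3/2) = -30.85714 / 35.77448 ≈ -0.8625

-0.8625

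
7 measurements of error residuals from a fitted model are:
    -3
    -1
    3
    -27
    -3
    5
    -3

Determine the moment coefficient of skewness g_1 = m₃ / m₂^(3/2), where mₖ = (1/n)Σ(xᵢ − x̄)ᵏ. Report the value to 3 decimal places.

x̄ = (-3 - 1 + 3 - 27 - 3 + 5 - 3) / 7 = -4.1429
deviations (xᵢ − x̄): 1.1429, 3.1429, 7.1429, -22.8571, 1.1429, 9.1429, 1.1429
Σ(xᵢ − x̄)² = 670.8571 ⇒ m₂ = 670.8571/7 = 95.83673
Σ(xᵢ − x̄)³ = -10777.4694 ⇒ m₃ = -10777.4694/7 = -1539.63848
m₂^(3/2) = 95.83673^(1.5) = 938.20558
g_1 = m₃ / m₂^(3/2) = -1539.63848 / 938.20558 ≈ -1.641

-1.641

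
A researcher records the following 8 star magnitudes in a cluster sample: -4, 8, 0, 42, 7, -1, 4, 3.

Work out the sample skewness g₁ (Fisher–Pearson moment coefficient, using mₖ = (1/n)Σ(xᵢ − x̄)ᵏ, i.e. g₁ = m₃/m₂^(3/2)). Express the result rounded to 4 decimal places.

x̄ = (-4 + 8 + 0 + 42 + 7 - 1 + 4 + 3) / 8 = 7.3750
deviations (xᵢ − x̄): -11.3750, 0.6250, -7.3750, 34.6250, -0.3750, -8.3750, -3.3750, -4.3750
Σ(xᵢ − x̄)² = 1483.8750 ⇒ m₂ = 1483.8750/8 = 185.48438
Σ(xᵢ − x̄)³ = 38929.2188 ⇒ m₃ = 38929.2188/8 = 4866.15234
m₂^(3/2) = 185.48438^(1.5) = 2526.16083
g₁ = m₃ / m₂^(3/2) = 4866.15234 / 2526.16083 ≈ 1.9263

1.9263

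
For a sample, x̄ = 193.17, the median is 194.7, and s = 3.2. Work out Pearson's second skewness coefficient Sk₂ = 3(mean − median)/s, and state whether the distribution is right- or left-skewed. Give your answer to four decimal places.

Sk₂ = 3(193.17 − 194.7) / 3.2 = 3 × -1.5300 / 3.2
    = -4.5900 / 3.2 ≈ -1.4344
Sk₂ < 0 ⇒ mean < median ⇒ left-skewed (negative skew).

-1.4344, left-skewed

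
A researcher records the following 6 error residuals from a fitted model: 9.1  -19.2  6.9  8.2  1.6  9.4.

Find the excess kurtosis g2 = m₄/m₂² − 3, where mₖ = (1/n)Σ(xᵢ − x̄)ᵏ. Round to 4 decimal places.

0.7120

x̄ = 2.6667
Σ(xᵢ − x̄)² = 614.5533 ⇒ m₂ = 102.42556
Σ(xᵢ − x̄)⁴ = 233656.8564 ⇒ m₄ = 38942.80940
m₂² = 10490.99443
g2 = m₄/m₂² − 3 = 3.71202 − 3 ≈ 0.7120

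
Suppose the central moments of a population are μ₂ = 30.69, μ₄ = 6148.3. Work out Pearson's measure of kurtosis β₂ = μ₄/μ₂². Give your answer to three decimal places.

μ₂² = 30.69² = 941.87610
μ₄/μ₂² = 6148.3 / 941.87610 = 6.52772
β₂ ≈ 6.528

6.528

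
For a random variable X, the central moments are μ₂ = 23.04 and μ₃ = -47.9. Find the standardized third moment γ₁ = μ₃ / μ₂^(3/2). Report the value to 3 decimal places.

σ = √μ₂ = √23.04 = 4.80000
σ³ = μ₂^(3/2) = 110.59200
γ₁ = μ₃/σ³ = -47.9 / 110.59200 ≈ -0.433

-0.433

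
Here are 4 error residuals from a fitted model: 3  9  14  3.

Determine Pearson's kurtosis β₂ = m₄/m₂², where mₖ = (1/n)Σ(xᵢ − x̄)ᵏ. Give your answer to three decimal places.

x̄ = 7.2500
Σ(xᵢ − x̄)² = 84.7500 ⇒ m₂ = 21.18750
Σ(xᵢ − x̄)⁴ = 2737.8281 ⇒ m₄ = 684.45703
m₂² = 448.91016
β₂ = m₄/m₂² = 684.45703 / 448.91016 ≈ 1.525

1.525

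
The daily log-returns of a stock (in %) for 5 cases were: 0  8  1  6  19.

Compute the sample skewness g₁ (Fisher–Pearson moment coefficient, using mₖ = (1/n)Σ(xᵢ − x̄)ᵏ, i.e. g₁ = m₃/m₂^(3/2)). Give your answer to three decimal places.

x̄ = (0 + 8 + 1 + 6 + 19) / 5 = 6.8000
deviations (xᵢ − x̄): -6.8000, 1.2000, -5.8000, -0.8000, 12.2000
Σ(xᵢ − x̄)² = 230.8000 ⇒ m₂ = 230.8000/5 = 46.16000
Σ(xᵢ − x̄)³ = 1307.5200 ⇒ m₃ = 1307.5200/5 = 261.50400
m₂^(3/2) = 46.16000^(1.5) = 313.61635
g₁ = m₃ / m₂^(3/2) = 261.50400 / 313.61635 ≈ 0.834

0.834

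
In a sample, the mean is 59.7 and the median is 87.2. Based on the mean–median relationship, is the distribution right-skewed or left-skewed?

mean − median = 59.7 − 87.2 = -27.5
mean < median ⇒ the longer tail is on the left ⇒ left-skewed (negatively skewed).

left-skewed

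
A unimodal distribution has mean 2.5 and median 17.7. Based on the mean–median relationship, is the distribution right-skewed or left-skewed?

left-skewed

mean − median = 2.5 − 17.7 = -15.2
mean < median ⇒ the longer tail is on the left ⇒ left-skewed (negatively skewed).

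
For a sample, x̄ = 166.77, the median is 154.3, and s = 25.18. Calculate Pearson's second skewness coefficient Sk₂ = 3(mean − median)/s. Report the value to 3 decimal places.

1.486

Sk₂ = 3(166.77 − 154.3) / 25.18 = 3 × 12.4700 / 25.18
    = 37.4100 / 25.18 ≈ 1.486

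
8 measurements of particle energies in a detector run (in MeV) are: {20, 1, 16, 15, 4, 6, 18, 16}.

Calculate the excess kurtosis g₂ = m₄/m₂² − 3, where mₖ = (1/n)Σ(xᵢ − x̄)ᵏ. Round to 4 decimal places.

x̄ = 12.0000
Σ(xᵢ − x̄)² = 362.0000 ⇒ m₂ = 45.25000
Σ(xᵢ − x̄)⁴ = 26018.0000 ⇒ m₄ = 3252.25000
m₂² = 2047.56250
g₂ = m₄/m₂² − 3 = 1.58835 − 3 ≈ -1.4116

-1.4116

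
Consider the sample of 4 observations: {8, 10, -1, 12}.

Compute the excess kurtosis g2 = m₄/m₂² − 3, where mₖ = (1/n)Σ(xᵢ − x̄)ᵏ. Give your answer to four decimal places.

x̄ = 7.2500
Σ(xᵢ − x̄)² = 98.7500 ⇒ m₂ = 24.68750
Σ(xᵢ − x̄)⁴ = 5199.0781 ⇒ m₄ = 1299.76953
m₂² = 609.47266
g2 = m₄/m₂² − 3 = 2.13261 − 3 ≈ -0.8674

-0.8674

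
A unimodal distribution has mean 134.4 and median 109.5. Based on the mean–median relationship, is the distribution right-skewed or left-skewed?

mean − median = 134.4 − 109.5 = 24.9
mean > median ⇒ the longer tail is on the right ⇒ right-skewed (positively skewed).

right-skewed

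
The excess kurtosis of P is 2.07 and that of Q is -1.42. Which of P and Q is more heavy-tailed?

Higher excess kurtosis ⇒ heavier tails relative to the normal distribution.
2.07 vs -1.42: the larger is 2.07, so P has heavier tails. (P is leptokurtic — heavier-than-normal tails; the other is platykurtic.)

P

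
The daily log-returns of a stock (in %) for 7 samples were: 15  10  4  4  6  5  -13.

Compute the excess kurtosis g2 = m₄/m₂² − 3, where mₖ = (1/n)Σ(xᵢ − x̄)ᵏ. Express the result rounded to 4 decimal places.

x̄ = 4.4286
Σ(xᵢ − x̄)² = 449.7143 ⇒ m₂ = 64.24490
Σ(xᵢ − x̄)⁴ = 105726.1691 ⇒ m₄ = 15103.73844
m₂² = 4127.40691
g2 = m₄/m₂² − 3 = 3.65938 − 3 ≈ 0.6594

0.6594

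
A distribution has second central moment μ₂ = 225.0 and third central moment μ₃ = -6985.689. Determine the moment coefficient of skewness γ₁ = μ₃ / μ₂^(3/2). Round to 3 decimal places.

σ = √μ₂ = √225.0 = 15.00000
σ³ = μ₂^(3/2) = 3375.00000
γ₁ = μ₃/σ³ = -6985.689 / 3375.00000 ≈ -2.070

-2.070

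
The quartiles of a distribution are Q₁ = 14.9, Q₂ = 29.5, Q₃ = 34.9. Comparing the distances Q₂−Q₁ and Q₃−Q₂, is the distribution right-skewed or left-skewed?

Q₂ − Q₁ = 14.6;  Q₃ − Q₂ = 5.4
Q₂ − Q₁ > Q₃ − Q₂ ⇒ the lower half is more spread out ⇒ left-skewed.

left-skewed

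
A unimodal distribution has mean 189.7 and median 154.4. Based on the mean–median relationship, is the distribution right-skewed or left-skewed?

right-skewed

mean − median = 189.7 − 154.4 = 35.3
mean > median ⇒ the longer tail is on the right ⇒ right-skewed (positively skewed).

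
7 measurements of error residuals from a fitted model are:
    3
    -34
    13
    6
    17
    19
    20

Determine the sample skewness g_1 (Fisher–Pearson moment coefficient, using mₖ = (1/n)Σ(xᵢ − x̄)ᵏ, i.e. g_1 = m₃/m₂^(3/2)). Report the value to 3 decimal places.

-1.580

x̄ = (3 - 34 + 13 + 6 + 17 + 19 + 20) / 7 = 6.2857
deviations (xᵢ − x̄): -3.2857, -40.2857, 6.7143, -0.2857, 10.7143, 12.7143, 13.7143
Σ(xᵢ − x̄)² = 2143.4286 ⇒ m₂ = 2143.4286/7 = 306.20408
Σ(xᵢ − x̄)³ = -59249.3878 ⇒ m₃ = -59249.3878/7 = -8464.19825
m₂^(3/2) = 306.20408^(1.5) = 5358.16969
g_1 = m₃ / m₂^(3/2) = -8464.19825 / 5358.16969 ≈ -1.580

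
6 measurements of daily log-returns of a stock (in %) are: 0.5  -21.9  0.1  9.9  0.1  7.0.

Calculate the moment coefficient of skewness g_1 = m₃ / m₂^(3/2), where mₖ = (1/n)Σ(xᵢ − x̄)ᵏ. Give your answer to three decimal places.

x̄ = (0.5 - 21.9 + 0.1 + 9.9 + 0.1 + 7.0) / 6 = -0.7167
deviations (xᵢ − x̄): 1.2167, -21.1833, 0.8167, 10.6167, 0.8167, 7.7167
Σ(xᵢ − x̄)² = 623.8083 ⇒ m₂ = 623.8083/6 = 103.96806
Σ(xᵢ − x̄)³ = -7846.6366 ⇒ m₃ = -7846.6366/6 = -1307.77276
m₂^(3/2) = 103.96806^(1.5) = 1060.10744
g_1 = m₃ / m₂^(3/2) = -1307.77276 / 1060.10744 ≈ -1.234

-1.234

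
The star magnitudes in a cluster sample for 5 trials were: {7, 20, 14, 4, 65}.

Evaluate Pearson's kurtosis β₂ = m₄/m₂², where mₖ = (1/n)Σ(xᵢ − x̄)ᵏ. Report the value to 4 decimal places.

2.9423

x̄ = 22.0000
Σ(xᵢ − x̄)² = 2466.0000 ⇒ m₂ = 493.20000
Σ(xᵢ − x̄)⁴ = 3578514.0000 ⇒ m₄ = 715702.80000
m₂² = 243246.24000
β₂ = m₄/m₂² = 715702.80000 / 243246.24000 ≈ 2.9423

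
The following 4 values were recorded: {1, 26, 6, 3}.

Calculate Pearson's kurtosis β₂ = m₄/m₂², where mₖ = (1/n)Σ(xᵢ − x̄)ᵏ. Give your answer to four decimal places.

x̄ = 9.0000
Σ(xᵢ − x̄)² = 398.0000 ⇒ m₂ = 99.50000
Σ(xᵢ − x̄)⁴ = 88994.0000 ⇒ m₄ = 22248.50000
m₂² = 9900.25000
β₂ = m₄/m₂² = 22248.50000 / 9900.25000 ≈ 2.2473

2.2473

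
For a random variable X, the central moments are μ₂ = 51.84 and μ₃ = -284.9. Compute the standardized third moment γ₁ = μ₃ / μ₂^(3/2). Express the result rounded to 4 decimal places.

σ = √μ₂ = √51.84 = 7.20000
σ³ = μ₂^(3/2) = 373.24800
γ₁ = μ₃/σ³ = -284.9 / 373.24800 ≈ -0.7633

-0.7633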